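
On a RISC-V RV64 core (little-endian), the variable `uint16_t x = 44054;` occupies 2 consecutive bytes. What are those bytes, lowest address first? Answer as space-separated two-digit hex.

44054 in hexadecimal, padded to 16 bits, is 0xAC16.
Split into bytes (most-significant first): AC 16.
Little-endian stores the least-significant byte at the lowest address.
So at ascending addresses the bytes are 16 AC.

16 AC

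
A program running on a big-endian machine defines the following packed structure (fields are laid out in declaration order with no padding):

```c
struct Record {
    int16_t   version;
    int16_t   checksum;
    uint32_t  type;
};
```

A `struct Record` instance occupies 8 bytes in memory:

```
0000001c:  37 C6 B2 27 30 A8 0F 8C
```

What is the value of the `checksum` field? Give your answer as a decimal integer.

-19929

`checksum` follows `version` (2 bytes), so it starts at byte offset 2 and occupies 2 bytes.
Bytes at offsets 2..3: B2 27.
Big-endian: lowest address holds the most-significant byte.
The bytes are already most-significant first: 0xB227.
Top bit is set, so as a signed 16-bit value this is 0xB227 − 2^16 = -19929.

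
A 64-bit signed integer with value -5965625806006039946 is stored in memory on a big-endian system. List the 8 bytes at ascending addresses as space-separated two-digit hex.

Two's complement of -5965625806006039946 in 64 bits: 5965625806006039946 = 0x52CA291035E4B58A; invert → 0xAD35D6EFCA1B4A75; add 1 → 0xAD35D6EFCA1B4A76.
Split into bytes (most-significant first): AD 35 D6 EF CA 1B 4A 76.
In big-endian order the high byte comes first in memory.
So the memory order matches the most-significant-first order: AD 35 D6 EF CA 1B 4A 76.

AD 35 D6 EF CA 1B 4A 76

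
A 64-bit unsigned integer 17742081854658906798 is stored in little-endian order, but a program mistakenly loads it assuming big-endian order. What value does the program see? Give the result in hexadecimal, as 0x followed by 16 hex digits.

17742081854658906798 in 64-bit hexadecimal is 0xF6388971FAD90AAE.
Stored little-endian, the bytes at ascending addresses are AE 0A D9 FA 71 89 38 F6.
Read back as big-endian, the last byte is least significant, giving 0xAE0AD9FA718938F6.

0xAE0AD9FA718938F6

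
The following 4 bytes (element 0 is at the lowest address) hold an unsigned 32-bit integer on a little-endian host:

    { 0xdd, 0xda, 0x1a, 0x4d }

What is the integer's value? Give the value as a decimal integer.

Little-endian: lowest address holds the least-significant byte.
Reassemble most-significant byte first: 4D 1A DA DD → 0x4D1ADADD.
0x4D1ADADD = 1293605597.

1293605597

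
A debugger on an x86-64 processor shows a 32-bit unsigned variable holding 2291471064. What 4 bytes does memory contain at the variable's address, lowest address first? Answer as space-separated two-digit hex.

D8 12 95 88

2291471064 in hexadecimal, padded to 32 bits, is 0x889512D8.
Split into bytes (most-significant first): 88 95 12 D8.
Little-endian: lowest address holds the least-significant byte.
So at ascending addresses the bytes are D8 12 95 88.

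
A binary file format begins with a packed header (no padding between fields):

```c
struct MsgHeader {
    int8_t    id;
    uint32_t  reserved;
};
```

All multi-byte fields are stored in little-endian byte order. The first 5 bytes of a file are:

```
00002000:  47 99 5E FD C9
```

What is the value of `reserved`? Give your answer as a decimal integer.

`reserved` follows `id` (1 byte), so it starts at byte offset 1 and occupies 4 bytes.
Bytes at offsets 1..4: 99 5E FD C9.
Little-endian stores the least-significant byte at the lowest address.
Reassemble most-significant byte first: C9 FD 5E 99 → 0xC9FD5E99.
0xC9FD5E99 = 3388825241.

3388825241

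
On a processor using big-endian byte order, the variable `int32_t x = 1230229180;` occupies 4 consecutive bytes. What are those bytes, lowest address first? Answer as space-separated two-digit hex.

49 53 CE BC

1230229180 in hexadecimal, padded to 32 bits, is 0x4953CEBC.
Split into bytes (most-significant first): 49 53 CE BC.
In big-endian order the high byte comes first in memory.
So the memory order matches the most-significant-first order: 49 53 CE BC.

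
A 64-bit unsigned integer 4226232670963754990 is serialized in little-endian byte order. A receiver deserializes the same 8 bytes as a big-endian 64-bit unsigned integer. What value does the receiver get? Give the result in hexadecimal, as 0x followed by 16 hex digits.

4226232670963754990 in 64-bit hexadecimal is 0x3AA6983902F1E7EE.
Stored little-endian, the bytes at ascending addresses are EE E7 F1 02 39 98 A6 3A.
Read back as big-endian, the last byte is least significant, giving 0xEEE7F1023998A63A.

0xEEE7F1023998A63A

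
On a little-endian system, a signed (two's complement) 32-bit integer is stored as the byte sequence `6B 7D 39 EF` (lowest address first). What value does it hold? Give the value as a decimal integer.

Little-endian: lowest address holds the least-significant byte.
Reassemble most-significant byte first: EF 39 7D 6B → 0xEF397D6B.
Top bit is set, so as a signed 32-bit value this is 0xEF397D6B − 2^32 = -281445013.

-281445013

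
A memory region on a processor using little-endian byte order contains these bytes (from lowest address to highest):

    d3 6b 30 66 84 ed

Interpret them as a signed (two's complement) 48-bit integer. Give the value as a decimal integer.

-20322070795309

In little-endian order the low byte comes first in memory.
Reassemble most-significant byte first: ED 84 66 30 6B D3 → 0xED8466306BD3.
Top bit is set, so as a signed 48-bit value this is 0xED8466306BD3 − 2^48 = -20322070795309.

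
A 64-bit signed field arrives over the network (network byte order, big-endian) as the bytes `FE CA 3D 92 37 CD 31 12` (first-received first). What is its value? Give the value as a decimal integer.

-87189544569589486

Big-endian stores the most-significant byte at the lowest address.
The bytes are already most-significant first: 0xFECA3D9237CD3112.
Top bit is set, so as a signed 64-bit value this is 0xFECA3D9237CD3112 − 2^64 = -87189544569589486.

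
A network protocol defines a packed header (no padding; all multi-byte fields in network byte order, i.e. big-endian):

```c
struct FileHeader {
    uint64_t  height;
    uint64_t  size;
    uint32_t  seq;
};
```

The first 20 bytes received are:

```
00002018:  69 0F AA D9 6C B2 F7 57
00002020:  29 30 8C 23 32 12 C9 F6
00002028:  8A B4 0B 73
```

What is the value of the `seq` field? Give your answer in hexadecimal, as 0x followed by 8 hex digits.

0x8AB40B73

`seq` follows `height` (8 B), `size` (8 B), so it starts at offset 8 + 8 = 16 and occupies 4 bytes.
Bytes at offsets 16..19: 8A B4 0B 73.
Big-endian stores the most-significant byte at the lowest address.
The bytes are already most-significant first: 0x8AB40B73.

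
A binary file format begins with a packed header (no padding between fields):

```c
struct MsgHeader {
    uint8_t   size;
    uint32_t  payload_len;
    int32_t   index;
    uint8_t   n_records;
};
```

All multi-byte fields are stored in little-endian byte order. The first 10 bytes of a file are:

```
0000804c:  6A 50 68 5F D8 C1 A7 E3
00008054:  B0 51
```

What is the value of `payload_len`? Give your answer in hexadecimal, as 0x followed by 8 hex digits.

`payload_len` follows `size` (1 byte), so it starts at byte offset 1 and occupies 4 bytes.
Bytes at offsets 1..4: 50 68 5F D8.
Little-endian stores the least-significant byte at the lowest address.
Reassemble most-significant byte first: D8 5F 68 50 → 0xD85F6850.

0xD85F6850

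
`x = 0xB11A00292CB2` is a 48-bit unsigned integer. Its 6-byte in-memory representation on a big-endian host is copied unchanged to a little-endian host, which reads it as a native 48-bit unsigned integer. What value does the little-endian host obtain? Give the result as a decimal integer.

Stored big-endian, the bytes at ascending addresses are B1 1A 00 29 2C B2.
Read back as little-endian, the first byte is least significant, giving 0xB22C29001AB1.
0xB22C29001AB1 = 195902736177841.

195902736177841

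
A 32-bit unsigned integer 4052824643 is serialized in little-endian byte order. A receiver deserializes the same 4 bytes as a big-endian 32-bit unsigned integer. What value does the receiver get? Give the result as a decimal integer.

1127387633

4052824643 in 32-bit hexadecimal is 0xF1913243.
Stored little-endian, the bytes at ascending addresses are 43 32 91 F1.
Read back as big-endian, the last byte is least significant, giving 0x433291F1.
0x433291F1 = 1127387633.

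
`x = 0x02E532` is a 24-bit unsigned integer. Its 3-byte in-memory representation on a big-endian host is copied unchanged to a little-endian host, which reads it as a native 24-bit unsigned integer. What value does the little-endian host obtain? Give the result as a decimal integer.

Stored big-endian, the bytes at ascending addresses are 02 E5 32.
Read back as little-endian, the first byte is least significant, giving 0x32E502.
0x32E502 = 3335426.

3335426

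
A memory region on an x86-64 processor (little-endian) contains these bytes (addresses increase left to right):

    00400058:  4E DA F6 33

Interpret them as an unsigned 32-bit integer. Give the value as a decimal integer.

Little-endian: lowest address holds the least-significant byte.
Reassemble most-significant byte first: 33 F6 DA 4E → 0x33F6DA4E.
0x33F6DA4E = 871815758.

871815758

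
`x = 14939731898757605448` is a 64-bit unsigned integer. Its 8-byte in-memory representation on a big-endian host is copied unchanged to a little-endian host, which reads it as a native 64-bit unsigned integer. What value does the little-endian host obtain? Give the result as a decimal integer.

14939731898757605448 in 64-bit hexadecimal is 0xCF5497020104E848.
Stored big-endian, the bytes at ascending addresses are CF 54 97 02 01 04 E8 48.
Read back as little-endian, the first byte is least significant, giving 0x48E80401029754CF.
0x48E80401029754CF = 5253453367712634063.

5253453367712634063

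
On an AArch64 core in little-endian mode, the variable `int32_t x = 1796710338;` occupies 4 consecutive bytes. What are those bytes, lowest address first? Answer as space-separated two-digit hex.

C2 9F 17 6B

1796710338 in hexadecimal, padded to 32 bits, is 0x6B179FC2.
Split into bytes (most-significant first): 6B 17 9F C2.
Little-endian: lowest address holds the least-significant byte.
So at ascending addresses the bytes are C2 9F 17 6B.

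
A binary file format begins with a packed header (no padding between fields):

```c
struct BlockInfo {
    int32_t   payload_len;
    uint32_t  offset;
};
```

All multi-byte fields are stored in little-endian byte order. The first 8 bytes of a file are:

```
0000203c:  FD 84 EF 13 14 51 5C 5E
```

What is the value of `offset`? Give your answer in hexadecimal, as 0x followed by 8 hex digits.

0x5E5C5114

`offset` follows `payload_len` (4 bytes), so it starts at byte offset 4 and occupies 4 bytes.
Bytes at offsets 4..7: 14 51 5C 5E.
Little-endian: lowest address holds the least-significant byte.
Reassemble most-significant byte first: 5E 5C 51 14 → 0x5E5C5114.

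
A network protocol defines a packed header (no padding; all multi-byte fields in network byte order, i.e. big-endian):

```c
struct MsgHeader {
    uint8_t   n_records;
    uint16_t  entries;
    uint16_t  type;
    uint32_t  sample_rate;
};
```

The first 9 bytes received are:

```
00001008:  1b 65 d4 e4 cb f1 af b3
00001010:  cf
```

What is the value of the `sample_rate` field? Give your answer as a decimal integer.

`sample_rate` follows `n_records` (1 B), `entries` (2 B), `type` (2 B), so it starts at offset 1 + 2 + 2 = 5 and occupies 4 bytes.
Bytes at offsets 5..8: F1 AF B3 CF.
In big-endian order the high byte comes first in memory.
The bytes are already most-significant first: 0xF1AFB3CF.
0xF1AFB3CF = 4054823887.

4054823887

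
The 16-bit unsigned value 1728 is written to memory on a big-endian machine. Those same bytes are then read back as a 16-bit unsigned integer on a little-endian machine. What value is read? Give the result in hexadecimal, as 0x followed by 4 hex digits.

1728 in 16-bit hexadecimal is 0x06C0.
Stored big-endian, the bytes at ascending addresses are 06 C0.
Read back as little-endian, the first byte is least significant, giving 0xC006.

0xC006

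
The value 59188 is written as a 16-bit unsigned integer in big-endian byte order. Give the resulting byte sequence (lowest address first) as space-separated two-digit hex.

E7 34

59188 in hexadecimal, padded to 16 bits, is 0xE734.
Split into bytes (most-significant first): E7 34.
Big-endian stores the most-significant byte at the lowest address.
So the memory order matches the most-significant-first order: E7 34.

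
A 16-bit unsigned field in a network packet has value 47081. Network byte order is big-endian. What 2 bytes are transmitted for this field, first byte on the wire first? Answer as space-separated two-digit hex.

47081 in hexadecimal, padded to 16 bits, is 0xB7E9.
Split into bytes (most-significant first): B7 E9.
Big-endian stores the most-significant byte at the lowest address.
So the memory order matches the most-significant-first order: B7 E9.

B7 E9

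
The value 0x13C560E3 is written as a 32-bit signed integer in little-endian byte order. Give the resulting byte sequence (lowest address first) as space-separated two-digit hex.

Split into bytes (most-significant first): 13 C5 60 E3.
Little-endian stores the least-significant byte at the lowest address.
So at ascending addresses the bytes are E3 60 C5 13.

E3 60 C5 13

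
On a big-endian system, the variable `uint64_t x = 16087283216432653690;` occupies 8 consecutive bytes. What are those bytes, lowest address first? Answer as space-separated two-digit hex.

16087283216432653690 in hexadecimal, padded to 64 bits, is 0xDF4182D9EC92657A.
Split into bytes (most-significant first): DF 41 82 D9 EC 92 65 7A.
Big-endian: lowest address holds the most-significant byte.
So the memory order matches the most-significant-first order: DF 41 82 D9 EC 92 65 7A.

DF 41 82 D9 EC 92 65 7A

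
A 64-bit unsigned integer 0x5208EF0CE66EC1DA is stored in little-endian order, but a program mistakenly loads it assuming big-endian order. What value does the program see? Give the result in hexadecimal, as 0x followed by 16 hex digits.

0xDAC16EE60CEF0852

Stored little-endian, the bytes at ascending addresses are DA C1 6E E6 0C EF 08 52.
Read back as big-endian, the last byte is least significant, giving 0xDAC16EE60CEF0852.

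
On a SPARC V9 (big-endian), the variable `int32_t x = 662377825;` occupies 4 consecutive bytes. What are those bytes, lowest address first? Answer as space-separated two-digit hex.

662377825 in hexadecimal, padded to 32 bits, is 0x277B1561.
Split into bytes (most-significant first): 27 7B 15 61.
Big-endian: lowest address holds the most-significant byte.
So the memory order matches the most-significant-first order: 27 7B 15 61.

27 7B 15 61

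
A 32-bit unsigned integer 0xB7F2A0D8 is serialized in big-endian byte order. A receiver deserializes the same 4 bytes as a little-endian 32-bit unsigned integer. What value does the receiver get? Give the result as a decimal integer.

Stored big-endian, the bytes at ascending addresses are B7 F2 A0 D8.
Read back as little-endian, the first byte is least significant, giving 0xD8A0F2B7.
0xD8A0F2B7 = 3634426551.

3634426551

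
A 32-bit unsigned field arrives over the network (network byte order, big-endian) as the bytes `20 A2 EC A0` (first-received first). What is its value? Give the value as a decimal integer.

In big-endian order the high byte comes first in memory.
The bytes are already most-significant first: 0x20A2ECA0.
0x20A2ECA0 = 547548320.

547548320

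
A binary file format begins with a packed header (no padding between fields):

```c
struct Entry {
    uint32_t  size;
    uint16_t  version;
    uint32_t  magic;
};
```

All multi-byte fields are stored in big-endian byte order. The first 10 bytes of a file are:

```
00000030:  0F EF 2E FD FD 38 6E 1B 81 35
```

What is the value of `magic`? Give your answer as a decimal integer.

`magic` follows `size` (4 B), `version` (2 B), so it starts at offset 4 + 2 = 6 and occupies 4 bytes.
Bytes at offsets 6..9: 6E 1B 81 35.
Big-endian stores the most-significant byte at the lowest address.
The bytes are already most-significant first: 0x6E1B8135.
0x6E1B8135 = 1847296309.

1847296309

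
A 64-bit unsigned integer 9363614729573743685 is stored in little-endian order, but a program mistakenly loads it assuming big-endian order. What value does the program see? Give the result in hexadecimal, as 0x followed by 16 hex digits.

0x45BCDB69FC3DF281

9363614729573743685 in 64-bit hexadecimal is 0x81F23DFC69DBBC45.
Stored little-endian, the bytes at ascending addresses are 45 BC DB 69 FC 3D F2 81.
Read back as big-endian, the last byte is least significant, giving 0x45BCDB69FC3DF281.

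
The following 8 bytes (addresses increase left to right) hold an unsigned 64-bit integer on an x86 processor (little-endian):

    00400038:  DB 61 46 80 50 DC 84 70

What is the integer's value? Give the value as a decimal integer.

Little-endian stores the least-significant byte at the lowest address.
Reassemble most-significant byte first: 70 84 DC 50 80 46 61 DB → 0x7084DC50804661DB.
0x7084DC50804661DB = 8107847467481326043.

8107847467481326043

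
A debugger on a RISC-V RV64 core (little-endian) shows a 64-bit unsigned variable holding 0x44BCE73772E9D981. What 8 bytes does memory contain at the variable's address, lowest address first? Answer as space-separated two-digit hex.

81 D9 E9 72 37 E7 BC 44

Split into bytes (most-significant first): 44 BC E7 37 72 E9 D9 81.
Little-endian: lowest address holds the least-significant byte.
So at ascending addresses the bytes are 81 D9 E9 72 37 E7 BC 44.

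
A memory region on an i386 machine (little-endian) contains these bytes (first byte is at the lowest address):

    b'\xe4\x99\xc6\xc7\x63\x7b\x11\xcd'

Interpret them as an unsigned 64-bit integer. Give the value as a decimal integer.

In little-endian order the low byte comes first in memory.
Reassemble most-significant byte first: CD 11 7B 63 C7 C6 99 E4 → 0xCD117B63C7C699E4.
0xCD117B63C7C699E4 = 14776727520862968292.

14776727520862968292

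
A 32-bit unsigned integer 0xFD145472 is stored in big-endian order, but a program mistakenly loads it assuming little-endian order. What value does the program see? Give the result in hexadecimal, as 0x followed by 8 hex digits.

Stored big-endian, the bytes at ascending addresses are FD 14 54 72.
Read back as little-endian, the first byte is least significant, giving 0x725414FD.

0x725414FD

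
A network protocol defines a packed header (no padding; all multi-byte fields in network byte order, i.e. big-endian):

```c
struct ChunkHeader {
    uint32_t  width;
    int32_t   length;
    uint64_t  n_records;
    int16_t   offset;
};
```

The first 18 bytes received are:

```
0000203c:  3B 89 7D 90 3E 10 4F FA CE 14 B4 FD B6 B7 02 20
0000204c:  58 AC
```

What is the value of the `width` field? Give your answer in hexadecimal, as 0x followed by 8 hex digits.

0x3B897D90

`width` is the first field, at byte offset 0, occupying 4 bytes.
Bytes at offsets 0..3: 3B 89 7D 90.
In big-endian order the high byte comes first in memory.
The bytes are already most-significant first: 0x3B897D90.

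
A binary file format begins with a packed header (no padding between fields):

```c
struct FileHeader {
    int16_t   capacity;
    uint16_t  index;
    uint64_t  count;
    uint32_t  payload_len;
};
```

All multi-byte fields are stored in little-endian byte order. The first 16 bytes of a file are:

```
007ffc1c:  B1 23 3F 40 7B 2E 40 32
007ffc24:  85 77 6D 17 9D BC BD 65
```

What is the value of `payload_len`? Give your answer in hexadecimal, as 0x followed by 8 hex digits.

`payload_len` follows `capacity` (2 B), `index` (2 B), `count` (8 B), so it starts at offset 2 + 2 + 8 = 12 and occupies 4 bytes.
Bytes at offsets 12..15: 9D BC BD 65.
In little-endian order the low byte comes first in memory.
Reassemble most-significant byte first: 65 BD BC 9D → 0x65BDBC9D.

0x65BDBC9D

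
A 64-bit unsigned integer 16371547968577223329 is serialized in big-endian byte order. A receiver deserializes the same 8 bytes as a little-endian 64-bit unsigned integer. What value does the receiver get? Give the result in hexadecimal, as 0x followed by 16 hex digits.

16371547968577223329 in 64-bit hexadecimal is 0xE3336C2322503AA1.
Stored big-endian, the bytes at ascending addresses are E3 33 6C 23 22 50 3A A1.
Read back as little-endian, the first byte is least significant, giving 0xA13A5022236C33E3.

0xA13A5022236C33E3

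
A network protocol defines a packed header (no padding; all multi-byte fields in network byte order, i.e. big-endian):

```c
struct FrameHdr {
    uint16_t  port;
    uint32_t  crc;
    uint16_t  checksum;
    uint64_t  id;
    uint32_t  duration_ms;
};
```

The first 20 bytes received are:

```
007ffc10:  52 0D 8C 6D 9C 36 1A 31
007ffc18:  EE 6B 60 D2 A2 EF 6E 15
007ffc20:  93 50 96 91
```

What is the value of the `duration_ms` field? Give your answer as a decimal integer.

`duration_ms` follows `port` (2 B), `crc` (4 B), `checksum` (2 B), `id` (8 B), so it starts at offset 2 + 4 + 2 + 8 = 16 and occupies 4 bytes.
Bytes at offsets 16..19: 93 50 96 91.
Big-endian stores the most-significant byte at the lowest address.
The bytes are already most-significant first: 0x93509691.
0x93509691 = 2471532177.

2471532177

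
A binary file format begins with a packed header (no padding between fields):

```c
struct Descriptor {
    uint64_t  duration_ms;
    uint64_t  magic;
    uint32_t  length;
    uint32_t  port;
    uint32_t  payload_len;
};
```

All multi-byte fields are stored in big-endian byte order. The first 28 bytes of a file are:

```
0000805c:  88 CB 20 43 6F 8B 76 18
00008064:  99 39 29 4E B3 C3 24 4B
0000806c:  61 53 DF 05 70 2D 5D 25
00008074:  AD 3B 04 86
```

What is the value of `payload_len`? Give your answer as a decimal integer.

2906326150

`payload_len` follows `duration_ms` (8 B), `magic` (8 B), `length` (4 B), `port` (4 B), so it starts at offset 8 + 8 + 4 + 4 = 24 and occupies 4 bytes.
Bytes at offsets 24..27: AD 3B 04 86.
Big-endian stores the most-significant byte at the lowest address.
The bytes are already most-significant first: 0xAD3B0486.
0xAD3B0486 = 2906326150.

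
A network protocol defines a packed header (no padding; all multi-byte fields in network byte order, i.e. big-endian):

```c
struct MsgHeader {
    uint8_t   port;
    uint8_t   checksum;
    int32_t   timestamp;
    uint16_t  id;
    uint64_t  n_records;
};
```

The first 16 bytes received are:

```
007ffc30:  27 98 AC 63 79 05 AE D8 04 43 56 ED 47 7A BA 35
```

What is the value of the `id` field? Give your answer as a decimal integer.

`id` follows `port` (1 B), `checksum` (1 B), `timestamp` (4 B), so it starts at offset 1 + 1 + 4 = 6 and occupies 2 bytes.
Bytes at offsets 6..7: AE D8.
Big-endian: lowest address holds the most-significant byte.
The bytes are already most-significant first: 0xAED8.
0xAED8 = 44760.

44760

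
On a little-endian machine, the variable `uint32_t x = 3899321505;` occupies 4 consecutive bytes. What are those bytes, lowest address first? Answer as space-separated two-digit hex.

3899321505 in hexadecimal, padded to 32 bits, is 0xE86AECA1.
Split into bytes (most-significant first): E8 6A EC A1.
In little-endian order the low byte comes first in memory.
So at ascending addresses the bytes are A1 EC 6A E8.

A1 EC 6A E8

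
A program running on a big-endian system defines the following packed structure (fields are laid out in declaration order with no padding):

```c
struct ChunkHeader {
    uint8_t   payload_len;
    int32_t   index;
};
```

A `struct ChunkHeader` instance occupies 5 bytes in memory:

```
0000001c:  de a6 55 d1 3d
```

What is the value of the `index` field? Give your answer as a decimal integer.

`index` follows `payload_len` (1 byte), so it starts at byte offset 1 and occupies 4 bytes.
Bytes at offsets 1..4: A6 55 D1 3D.
Big-endian stores the most-significant byte at the lowest address.
The bytes are already most-significant first: 0xA655D13D.
Top bit is set, so as a signed 32-bit value this is 0xA655D13D − 2^32 = -1504325315.

-1504325315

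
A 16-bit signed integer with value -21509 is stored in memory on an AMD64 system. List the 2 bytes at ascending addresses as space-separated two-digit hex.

FB AB

Two's complement of -21509 in 16 bits: 21509 = 0x5405; invert → 0xABFA; add 1 → 0xABFB.
Split into bytes (most-significant first): AB FB.
Little-endian: lowest address holds the least-significant byte.
So at ascending addresses the bytes are FB AB.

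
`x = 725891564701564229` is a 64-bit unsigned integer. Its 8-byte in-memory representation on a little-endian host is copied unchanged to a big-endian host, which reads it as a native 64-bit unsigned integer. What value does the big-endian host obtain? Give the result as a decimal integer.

4989281656849437194

725891564701564229 in 64-bit hexadecimal is 0x0A12E2883B7D3D45.
Stored little-endian, the bytes at ascending addresses are 45 3D 7D 3B 88 E2 12 0A.
Read back as big-endian, the last byte is least significant, giving 0x453D7D3B88E2120A.
0x453D7D3B88E2120A = 4989281656849437194.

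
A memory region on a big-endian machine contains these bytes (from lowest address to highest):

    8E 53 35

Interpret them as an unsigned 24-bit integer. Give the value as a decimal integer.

In big-endian order the high byte comes first in memory.
The bytes are already most-significant first: 0x8E5335.
0x8E5335 = 9327413.

9327413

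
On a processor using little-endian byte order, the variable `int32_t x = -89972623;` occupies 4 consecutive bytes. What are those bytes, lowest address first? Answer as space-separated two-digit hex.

71 20 A3 FA

Two's complement of -89972623 in 32 bits: 89972623 = 0x055CDF8F; invert → 0xFAA32070; add 1 → 0xFAA32071.
Split into bytes (most-significant first): FA A3 20 71.
Little-endian: lowest address holds the least-significant byte.
So at ascending addresses the bytes are 71 20 A3 FA.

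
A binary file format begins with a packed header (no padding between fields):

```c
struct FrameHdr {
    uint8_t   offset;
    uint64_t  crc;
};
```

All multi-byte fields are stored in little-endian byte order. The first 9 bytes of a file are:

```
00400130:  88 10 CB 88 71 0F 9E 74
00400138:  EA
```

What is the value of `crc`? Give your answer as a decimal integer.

`crc` follows `offset` (1 byte), so it starts at byte offset 1 and occupies 8 bytes.
Bytes at offsets 1..8: 10 CB 88 71 0F 9E 74 EA.
In little-endian order the low byte comes first in memory.
Reassemble most-significant byte first: EA 74 9E 0F 71 88 CB 10 → 0xEA749E0F7188CB10.
0xEA749E0F7188CB10 = 16894301891340061456.

16894301891340061456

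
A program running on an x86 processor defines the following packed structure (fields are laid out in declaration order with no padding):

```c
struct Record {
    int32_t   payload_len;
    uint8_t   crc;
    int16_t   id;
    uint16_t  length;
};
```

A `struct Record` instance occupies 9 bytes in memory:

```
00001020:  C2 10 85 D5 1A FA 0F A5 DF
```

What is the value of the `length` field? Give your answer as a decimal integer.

57253

`length` follows `payload_len` (4 B), `crc` (1 B), `id` (2 B), so it starts at offset 4 + 1 + 2 = 7 and occupies 2 bytes.
Bytes at offsets 7..8: A5 DF.
Little-endian stores the least-significant byte at the lowest address.
Reassemble most-significant byte first: DF A5 → 0xDFA5.
0xDFA5 = 57253.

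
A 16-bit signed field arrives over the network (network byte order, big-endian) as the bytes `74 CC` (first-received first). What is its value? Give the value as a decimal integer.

Big-endian: lowest address holds the most-significant byte.
The bytes are already most-significant first: 0x74CC.
0x74CC = 29900.

29900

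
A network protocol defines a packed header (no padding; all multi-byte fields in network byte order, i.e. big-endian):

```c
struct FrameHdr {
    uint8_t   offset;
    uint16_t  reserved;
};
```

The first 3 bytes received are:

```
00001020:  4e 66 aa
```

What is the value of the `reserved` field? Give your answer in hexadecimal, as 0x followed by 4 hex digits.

0x66AA

`reserved` follows `offset` (1 byte), so it starts at byte offset 1 and occupies 2 bytes.
Bytes at offsets 1..2: 66 AA.
In big-endian order the high byte comes first in memory.
The bytes are already most-significant first: 0x66AA.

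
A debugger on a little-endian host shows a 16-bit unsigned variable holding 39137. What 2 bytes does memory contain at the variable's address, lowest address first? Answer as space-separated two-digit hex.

E1 98

39137 in hexadecimal, padded to 16 bits, is 0x98E1.
Split into bytes (most-significant first): 98 E1.
Little-endian stores the least-significant byte at the lowest address.
So at ascending addresses the bytes are E1 98.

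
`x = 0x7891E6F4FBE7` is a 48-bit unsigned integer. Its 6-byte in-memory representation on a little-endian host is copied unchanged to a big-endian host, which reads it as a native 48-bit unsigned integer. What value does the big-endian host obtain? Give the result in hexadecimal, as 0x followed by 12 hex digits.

Stored little-endian, the bytes at ascending addresses are E7 FB F4 E6 91 78.
Read back as big-endian, the last byte is least significant, giving 0xE7FBF4E69178.

0xE7FBF4E69178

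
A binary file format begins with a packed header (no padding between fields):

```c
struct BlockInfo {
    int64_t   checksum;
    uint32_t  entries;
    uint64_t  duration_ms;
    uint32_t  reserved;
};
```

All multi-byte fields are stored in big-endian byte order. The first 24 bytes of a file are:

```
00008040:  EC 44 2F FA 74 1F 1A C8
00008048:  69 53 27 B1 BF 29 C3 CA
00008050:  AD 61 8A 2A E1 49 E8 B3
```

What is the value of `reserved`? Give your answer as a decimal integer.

`reserved` follows `checksum` (8 B), `entries` (4 B), `duration_ms` (8 B), so it starts at offset 8 + 4 + 8 = 20 and occupies 4 bytes.
Bytes at offsets 20..23: E1 49 E8 B3.
In big-endian order the high byte comes first in memory.
The bytes are already most-significant first: 0xE149E8B3.
0xE149E8B3 = 3779717299.

3779717299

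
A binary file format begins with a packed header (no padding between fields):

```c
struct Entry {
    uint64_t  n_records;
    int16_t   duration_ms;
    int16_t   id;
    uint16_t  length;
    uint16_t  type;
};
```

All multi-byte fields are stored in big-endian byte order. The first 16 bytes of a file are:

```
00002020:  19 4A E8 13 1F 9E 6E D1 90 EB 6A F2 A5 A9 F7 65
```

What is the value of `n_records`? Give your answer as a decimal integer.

`n_records` is the first field, at byte offset 0, occupying 8 bytes.
Bytes at offsets 0..7: 19 4A E8 13 1F 9E 6E D1.
Big-endian stores the most-significant byte at the lowest address.
The bytes are already most-significant first: 0x194AE8131F9E6ED1.
0x194AE8131F9E6ED1 = 1822524168057286353.

1822524168057286353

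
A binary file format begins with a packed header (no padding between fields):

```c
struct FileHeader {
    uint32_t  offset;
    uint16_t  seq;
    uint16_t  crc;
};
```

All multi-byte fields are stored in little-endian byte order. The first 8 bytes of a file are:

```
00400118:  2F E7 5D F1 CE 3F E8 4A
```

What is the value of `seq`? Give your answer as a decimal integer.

16334

`seq` follows `offset` (4 bytes), so it starts at byte offset 4 and occupies 2 bytes.
Bytes at offsets 4..5: CE 3F.
Little-endian stores the least-significant byte at the lowest address.
Reassemble most-significant byte first: 3F CE → 0x3FCE.
0x3FCE = 16334.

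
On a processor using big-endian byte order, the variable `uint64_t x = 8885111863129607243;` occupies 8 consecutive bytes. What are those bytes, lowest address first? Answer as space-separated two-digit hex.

8885111863129607243 in hexadecimal, padded to 64 bits, is 0x7B4E422A07730C4B.
Split into bytes (most-significant first): 7B 4E 42 2A 07 73 0C 4B.
Big-endian: lowest address holds the most-significant byte.
So the memory order matches the most-significant-first order: 7B 4E 42 2A 07 73 0C 4B.

7B 4E 42 2A 07 73 0C 4B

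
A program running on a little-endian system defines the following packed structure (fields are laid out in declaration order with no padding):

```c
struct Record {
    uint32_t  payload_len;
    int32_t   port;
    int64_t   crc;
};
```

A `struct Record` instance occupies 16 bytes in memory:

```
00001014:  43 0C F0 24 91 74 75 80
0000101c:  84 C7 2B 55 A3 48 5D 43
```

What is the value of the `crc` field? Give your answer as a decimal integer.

4854115839721064324

`crc` follows `payload_len` (4 B), `port` (4 B), so it starts at offset 4 + 4 = 8 and occupies 8 bytes.
Bytes at offsets 8..15: 84 C7 2B 55 A3 48 5D 43.
In little-endian order the low byte comes first in memory.
Reassemble most-significant byte first: 43 5D 48 A3 55 2B C7 84 → 0x435D48A3552BC784.
0x435D48A3552BC784 = 4854115839721064324.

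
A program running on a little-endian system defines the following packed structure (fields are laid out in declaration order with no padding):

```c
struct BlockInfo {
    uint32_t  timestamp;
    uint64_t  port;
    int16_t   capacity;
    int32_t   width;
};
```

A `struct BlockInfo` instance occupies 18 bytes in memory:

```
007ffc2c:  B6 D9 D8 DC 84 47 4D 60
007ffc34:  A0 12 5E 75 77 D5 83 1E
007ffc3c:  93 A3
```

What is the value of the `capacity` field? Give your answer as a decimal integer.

`capacity` follows `timestamp` (4 B), `port` (8 B), so it starts at offset 4 + 8 = 12 and occupies 2 bytes.
Bytes at offsets 12..13: 77 D5.
In little-endian order the low byte comes first in memory.
Reassemble most-significant byte first: D5 77 → 0xD577.
Top bit is set, so as a signed 16-bit value this is 0xD577 − 2^16 = -10889.

-10889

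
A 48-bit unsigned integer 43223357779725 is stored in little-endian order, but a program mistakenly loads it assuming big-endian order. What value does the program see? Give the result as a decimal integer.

43223357779725 in 48-bit hexadecimal is 0x274FB8E2EF0D.
Stored little-endian, the bytes at ascending addresses are 0D EF E2 B8 4F 27.
Read back as big-endian, the last byte is least significant, giving 0x0DEFE2B84F27.
0x0DEFE2B84F27 = 15323952074535.

15323952074535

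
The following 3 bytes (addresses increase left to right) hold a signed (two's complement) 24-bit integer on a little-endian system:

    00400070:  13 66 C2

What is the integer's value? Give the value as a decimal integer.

-4037101

In little-endian order the low byte comes first in memory.
Reassemble most-significant byte first: C2 66 13 → 0xC26613.
Top bit is set, so as a signed 24-bit value this is 0xC26613 − 2^24 = -4037101.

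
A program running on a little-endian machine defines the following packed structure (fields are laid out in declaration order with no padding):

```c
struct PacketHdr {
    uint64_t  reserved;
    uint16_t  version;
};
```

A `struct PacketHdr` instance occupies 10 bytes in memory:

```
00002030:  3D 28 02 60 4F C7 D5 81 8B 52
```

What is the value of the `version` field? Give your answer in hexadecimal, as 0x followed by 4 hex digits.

`version` follows `reserved` (8 bytes), so it starts at byte offset 8 and occupies 2 bytes.
Bytes at offsets 8..9: 8B 52.
Little-endian: lowest address holds the least-significant byte.
Reassemble most-significant byte first: 52 8B → 0x528B.

0x528B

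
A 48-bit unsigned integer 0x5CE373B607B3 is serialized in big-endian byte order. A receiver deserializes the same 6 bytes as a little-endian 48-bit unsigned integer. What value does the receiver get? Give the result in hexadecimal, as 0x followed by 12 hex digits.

0xB307B673E35C

Stored big-endian, the bytes at ascending addresses are 5C E3 73 B6 07 B3.
Read back as little-endian, the first byte is least significant, giving 0xB307B673E35C.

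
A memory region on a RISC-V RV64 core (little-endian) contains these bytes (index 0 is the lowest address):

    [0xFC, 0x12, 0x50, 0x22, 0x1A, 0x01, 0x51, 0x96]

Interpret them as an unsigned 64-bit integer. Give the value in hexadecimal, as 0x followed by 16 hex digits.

Little-endian: lowest address holds the least-significant byte.
Reassemble most-significant byte first: 96 51 01 1A 22 50 12 FC → 0x9651011A225012FC.

0x9651011A225012FC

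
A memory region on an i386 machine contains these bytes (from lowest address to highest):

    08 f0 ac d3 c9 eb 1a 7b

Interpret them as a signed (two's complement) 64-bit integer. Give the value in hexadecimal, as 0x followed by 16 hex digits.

Little-endian: lowest address holds the least-significant byte.
Reassemble most-significant byte first: 7B 1A EB C9 D3 AC F0 08 → 0x7B1AEBC9D3ACF008.

0x7B1AEBC9D3ACF008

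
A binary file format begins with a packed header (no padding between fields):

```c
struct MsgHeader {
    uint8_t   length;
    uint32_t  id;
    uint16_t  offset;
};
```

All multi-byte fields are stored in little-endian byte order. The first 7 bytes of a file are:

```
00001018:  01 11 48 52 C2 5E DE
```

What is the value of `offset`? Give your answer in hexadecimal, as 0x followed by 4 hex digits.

0xDE5E

`offset` follows `length` (1 B), `id` (4 B), so it starts at offset 1 + 4 = 5 and occupies 2 bytes.
Bytes at offsets 5..6: 5E DE.
In little-endian order the low byte comes first in memory.
Reassemble most-significant byte first: DE 5E → 0xDE5E.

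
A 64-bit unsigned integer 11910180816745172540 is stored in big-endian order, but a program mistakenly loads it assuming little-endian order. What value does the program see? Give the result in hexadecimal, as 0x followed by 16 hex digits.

11910180816745172540 in 64-bit hexadecimal is 0xA549765998C48E3C.
Stored big-endian, the bytes at ascending addresses are A5 49 76 59 98 C4 8E 3C.
Read back as little-endian, the first byte is least significant, giving 0x3C8EC498597649A5.

0x3C8EC498597649A5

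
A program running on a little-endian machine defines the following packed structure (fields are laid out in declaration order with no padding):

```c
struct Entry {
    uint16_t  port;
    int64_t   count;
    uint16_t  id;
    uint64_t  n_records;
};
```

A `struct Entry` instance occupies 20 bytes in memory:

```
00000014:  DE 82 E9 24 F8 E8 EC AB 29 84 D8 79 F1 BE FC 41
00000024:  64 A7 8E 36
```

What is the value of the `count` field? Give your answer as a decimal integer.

`count` follows `port` (2 bytes), so it starts at byte offset 2 and occupies 8 bytes.
Bytes at offsets 2..9: E9 24 F8 E8 EC AB 29 84.
Little-endian: lowest address holds the least-significant byte.
Reassemble most-significant byte first: 84 29 AB EC E8 F8 24 E9 → 0x8429ABECE8F824E9.
Top bit is set, so as a signed 64-bit value this is 0x8429ABECE8F824E9 − 2^64 = -8923412152648719127.

-8923412152648719127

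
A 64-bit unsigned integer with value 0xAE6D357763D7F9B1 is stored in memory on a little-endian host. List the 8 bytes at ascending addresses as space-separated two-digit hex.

B1 F9 D7 63 77 35 6D AE

Split into bytes (most-significant first): AE 6D 35 77 63 D7 F9 B1.
In little-endian order the low byte comes first in memory.
So at ascending addresses the bytes are B1 F9 D7 63 77 35 6D AE.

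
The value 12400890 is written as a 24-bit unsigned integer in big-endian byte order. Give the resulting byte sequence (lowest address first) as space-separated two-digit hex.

12400890 in hexadecimal, padded to 24 bits, is 0xBD38FA.
Split into bytes (most-significant first): BD 38 FA.
Big-endian: lowest address holds the most-significant byte.
So the memory order matches the most-significant-first order: BD 38 FA.

BD 38 FA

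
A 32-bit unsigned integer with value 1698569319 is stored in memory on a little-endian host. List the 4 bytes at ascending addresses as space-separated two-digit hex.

1698569319 in hexadecimal, padded to 32 bits, is 0x653E1C67.
Split into bytes (most-significant first): 65 3E 1C 67.
Little-endian: lowest address holds the least-significant byte.
So at ascending addresses the bytes are 67 1C 3E 65.

67 1C 3E 65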